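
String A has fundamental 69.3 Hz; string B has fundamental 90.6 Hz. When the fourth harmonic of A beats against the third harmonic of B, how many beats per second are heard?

5.4 Hz

Fourth harmonic of the first: 4·69.3 = 277.2 Hz.
Third harmonic of the second: 3·90.6 = 271.8 Hz.
f_beat = |277.2 − 271.8| = 5.4 Hz.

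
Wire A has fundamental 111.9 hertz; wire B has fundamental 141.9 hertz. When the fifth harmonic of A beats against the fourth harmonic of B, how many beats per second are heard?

Fifth harmonic of the first: 5·111.9 = 559.5 Hz.
Fourth harmonic of the second: 4·141.9 = 567.6 Hz.
f_beat = |559.5 − 567.6| = 8.1 Hz.

8.1 Hz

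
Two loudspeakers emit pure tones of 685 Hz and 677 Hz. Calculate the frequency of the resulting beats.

8 Hz

f_beat = |f₁ − f₂|.
|685 − 677| = 8 Hz.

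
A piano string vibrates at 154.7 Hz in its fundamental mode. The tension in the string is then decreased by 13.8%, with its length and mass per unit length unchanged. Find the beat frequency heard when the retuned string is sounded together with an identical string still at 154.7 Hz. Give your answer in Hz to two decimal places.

For a string, f ∝ √T, so the new frequency is 154.7·√0.862 = 143.6296 Hz.
f_beat = |143.6296 − 154.7| = 11.07 Hz.

11.07 Hz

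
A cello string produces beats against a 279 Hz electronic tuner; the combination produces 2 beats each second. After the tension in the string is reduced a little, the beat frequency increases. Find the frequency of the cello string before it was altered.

|f − 279| = 2, so the cello string was at either 277 Hz or 281 Hz.
Lower tension means lower frequency; the adjustment lowers the cello string's frequency.
The beat rate rose, so the adjustment moved the cello string further from 279 Hz — it was already below the reference.

277 Hz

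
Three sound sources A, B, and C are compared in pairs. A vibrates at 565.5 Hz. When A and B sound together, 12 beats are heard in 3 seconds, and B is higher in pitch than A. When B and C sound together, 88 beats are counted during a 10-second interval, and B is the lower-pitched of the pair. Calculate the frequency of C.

578.3 Hz

A–B: Beat frequency = 12/3 = 4 Hz.
B is above A, so f_B = 565.5 + 4 = 569.5 Hz.
B–C: Beat frequency = 88/10 = 8.8 Hz.
C is above B, so f_C = 569.5 + 8.8 = 578.3 Hz.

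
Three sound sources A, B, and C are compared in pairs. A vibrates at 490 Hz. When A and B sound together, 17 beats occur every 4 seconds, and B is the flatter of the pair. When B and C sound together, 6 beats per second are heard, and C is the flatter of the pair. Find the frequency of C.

479.75 Hz

A–B: Beat frequency = 17/4 = 4.25 Hz.
B is below A, so f_B = 490 − 4.25 = 485.75 Hz.
C is below B, so f_C = 485.75 − 6 = 479.75 Hz.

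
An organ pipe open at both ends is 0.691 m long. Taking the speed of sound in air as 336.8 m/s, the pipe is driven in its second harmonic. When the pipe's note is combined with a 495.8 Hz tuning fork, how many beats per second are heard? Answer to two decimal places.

Open pipe: f_n = n·v/(2L) = 2·336.8/(2·0.691) = 487.4096 Hz.
f_beat = |487.4096 − 495.8| = 8.39 Hz.

8.39 Hz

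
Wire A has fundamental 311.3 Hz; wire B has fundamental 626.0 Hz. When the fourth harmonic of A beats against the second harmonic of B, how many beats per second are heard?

Fourth harmonic of the first: 4·311.3 = 1245.2 Hz.
Second harmonic of the second: 2·626.0 = 1252.0 Hz.
f_beat = |1245.2 − 1252.0| = 6.8 Hz.

6.8 Hz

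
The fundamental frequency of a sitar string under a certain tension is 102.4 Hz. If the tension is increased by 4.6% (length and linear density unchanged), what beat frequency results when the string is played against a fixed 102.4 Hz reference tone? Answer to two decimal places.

2.33 Hz

For a string, f ∝ √T, so the new frequency is 102.4·√1.046 = 104.7287 Hz.
f_beat = |104.7287 − 102.4| = 2.33 Hz.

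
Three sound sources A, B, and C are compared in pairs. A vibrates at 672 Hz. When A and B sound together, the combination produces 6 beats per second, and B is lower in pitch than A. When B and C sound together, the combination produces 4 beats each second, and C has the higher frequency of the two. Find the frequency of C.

670 Hz

B is below A, so f_B = 672 − 6 = 666 Hz.
C is above B, so f_C = 666 + 4 = 670 Hz.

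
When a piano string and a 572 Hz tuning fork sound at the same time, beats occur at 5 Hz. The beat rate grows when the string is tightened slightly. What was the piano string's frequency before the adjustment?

577 Hz

|f − 572| = 5, so the piano string was at either 567 Hz or 577 Hz.
Increasing tension raises a string's frequency; the adjustment raises the piano string's frequency.
The beat rate rose, so the adjustment moved the piano string further from 572 Hz — it was already above the reference.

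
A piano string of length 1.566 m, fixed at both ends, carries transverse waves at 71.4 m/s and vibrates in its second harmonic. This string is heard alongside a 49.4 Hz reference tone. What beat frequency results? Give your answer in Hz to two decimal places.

For a string fixed at both ends, f_n = n·v/(2L) = 2·71.4/(2·1.566) = 45.5939 Hz.
f_beat = |45.5939 − 49.4| = 3.81 Hz.

3.81 Hz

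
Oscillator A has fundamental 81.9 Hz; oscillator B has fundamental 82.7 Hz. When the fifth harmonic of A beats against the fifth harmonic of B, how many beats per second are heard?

Fifth harmonic of the first: 5·81.9 = 409.5 Hz.
Fifth harmonic of the second: 5·82.7 = 413.5 Hz.
f_beat = |409.5 − 413.5| = 4.0 Hz.

4.0 Hz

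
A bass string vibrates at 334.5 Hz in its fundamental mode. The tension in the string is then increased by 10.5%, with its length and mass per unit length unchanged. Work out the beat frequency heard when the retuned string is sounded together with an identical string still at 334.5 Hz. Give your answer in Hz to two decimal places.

17.12 Hz

For a string, f ∝ √T, so the new frequency is 334.5·√1.105 = 351.6230 Hz.
f_beat = |351.6230 − 334.5| = 17.12 Hz.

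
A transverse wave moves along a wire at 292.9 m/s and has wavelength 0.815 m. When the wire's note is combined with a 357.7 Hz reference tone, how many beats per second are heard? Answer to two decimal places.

1.69 Hz

Source frequency f = v/λ = 292.9/0.815 = 359.3865 Hz.
f_beat = |359.3865 − 357.7| = 1.69 Hz.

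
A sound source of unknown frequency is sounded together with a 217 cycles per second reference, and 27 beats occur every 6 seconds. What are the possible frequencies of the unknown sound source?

Beat frequency = 27/6 = 4.5 Hz.
|f − 217| = 4.5, so f = 217 ± 4.5.

212.5 Hz or 221.5 Hz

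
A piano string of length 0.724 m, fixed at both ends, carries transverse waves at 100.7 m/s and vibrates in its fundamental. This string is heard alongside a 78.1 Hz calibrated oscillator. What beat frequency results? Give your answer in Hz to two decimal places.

For a string fixed at both ends, f_n = n·v/(2L) = 1·100.7/(2·0.724) = 69.5442 Hz.
f_beat = |69.5442 − 78.1| = 8.56 Hz.

8.56 Hz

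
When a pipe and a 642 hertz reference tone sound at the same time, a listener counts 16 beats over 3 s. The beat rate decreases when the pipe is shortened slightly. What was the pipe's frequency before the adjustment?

Beat frequency = 16/3 = 5.3333 Hz.
|f − 642| = 5.3333, so the pipe was at either 636.6667 Hz or 647.3333 Hz.
A shorter pipe has a higher fundamental; the adjustment raises the pipe's frequency.
The beat rate fell, so the adjustment moved the pipe toward 642 Hz — it must have started below the reference.

636.6667 Hz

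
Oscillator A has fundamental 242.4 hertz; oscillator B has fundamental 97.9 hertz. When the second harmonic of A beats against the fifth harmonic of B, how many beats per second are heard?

4.7 Hz

Second harmonic of the first: 2·242.4 = 484.8 Hz.
Fifth harmonic of the second: 5·97.9 = 489.5 Hz.
f_beat = |484.8 − 489.5| = 4.7 Hz.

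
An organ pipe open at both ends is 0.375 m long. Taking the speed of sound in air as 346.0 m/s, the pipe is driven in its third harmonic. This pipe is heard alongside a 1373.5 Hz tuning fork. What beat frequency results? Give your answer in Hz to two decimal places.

Open pipe: f_n = n·v/(2L) = 3·346.0/(2·0.375) = 1384.0000 Hz.
f_beat = |1384.0000 − 1373.5| = 10.50 Hz.

10.50 Hz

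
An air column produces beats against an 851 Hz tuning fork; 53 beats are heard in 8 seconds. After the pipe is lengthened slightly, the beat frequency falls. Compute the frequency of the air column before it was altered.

Beat frequency = 53/8 = 6.625 Hz.
|f − 851| = 6.625, so the air column was at either 844.375 Hz or 857.625 Hz.
A longer pipe has a lower fundamental; the adjustment lowers the air column's frequency.
The beat rate fell, so the adjustment moved the air column toward 851 Hz — it must have started above the reference.

857.625 Hz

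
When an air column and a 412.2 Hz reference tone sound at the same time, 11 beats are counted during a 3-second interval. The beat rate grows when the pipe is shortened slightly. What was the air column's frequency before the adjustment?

415.8667 Hz

Beat frequency = 11/3 = 3.6667 Hz.
|f − 412.2| = 3.6667, so the air column was at either 408.5333 Hz or 415.8667 Hz.
A shorter pipe has a higher fundamental; the adjustment raises the air column's frequency.
The beat rate rose, so the adjustment moved the air column further from 412.2 Hz — it was already above the reference.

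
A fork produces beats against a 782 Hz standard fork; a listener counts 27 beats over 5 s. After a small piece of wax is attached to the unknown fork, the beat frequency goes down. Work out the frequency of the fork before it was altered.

Beat frequency = 27/5 = 5.4 Hz.
|f − 782| = 5.4, so the fork was at either 776.6 Hz or 787.4 Hz.
Loading a fork with wax lowers its frequency; the adjustment lowers the fork's frequency.
The beat rate fell, so the adjustment moved the fork toward 782 Hz — it must have started above the reference.

787.4 Hz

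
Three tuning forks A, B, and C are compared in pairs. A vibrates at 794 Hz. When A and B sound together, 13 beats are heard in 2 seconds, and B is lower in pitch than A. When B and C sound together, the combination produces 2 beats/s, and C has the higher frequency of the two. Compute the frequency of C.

A–B: Beat frequency = 13/2 = 6.5 Hz.
B is below A, so f_B = 794 − 6.5 = 787.5 Hz.
C is above B, so f_C = 787.5 + 2 = 789.5 Hz.

789.5 Hz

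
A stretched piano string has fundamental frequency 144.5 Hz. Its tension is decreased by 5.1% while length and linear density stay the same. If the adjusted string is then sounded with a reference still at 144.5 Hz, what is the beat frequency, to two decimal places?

For a string, f ∝ √T, so the new frequency is 144.5·√0.949 = 140.7670 Hz.
f_beat = |140.7670 − 144.5| = 3.73 Hz.

3.73 Hz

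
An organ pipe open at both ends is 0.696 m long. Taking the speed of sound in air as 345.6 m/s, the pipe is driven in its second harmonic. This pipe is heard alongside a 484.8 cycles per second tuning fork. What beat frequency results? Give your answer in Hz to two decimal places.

11.75 Hz

Open pipe: f_n = n·v/(2L) = 2·345.6/(2·0.696) = 496.5517 Hz.
f_beat = |496.5517 − 484.8| = 11.75 Hz.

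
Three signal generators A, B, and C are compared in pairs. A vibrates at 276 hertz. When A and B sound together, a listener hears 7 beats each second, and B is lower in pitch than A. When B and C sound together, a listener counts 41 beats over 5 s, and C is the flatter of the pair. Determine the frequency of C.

260.8 Hz

B is below A, so f_B = 276 − 7 = 269 Hz.
B–C: Beat frequency = 41/5 = 8.2 Hz.
C is below B, so f_C = 269 − 8.2 = 260.8 Hz.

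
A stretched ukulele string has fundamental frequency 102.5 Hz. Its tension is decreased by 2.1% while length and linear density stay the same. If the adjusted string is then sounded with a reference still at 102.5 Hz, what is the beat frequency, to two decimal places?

For a string, f ∝ √T, so the new frequency is 102.5·√0.979 = 101.4180 Hz.
f_beat = |101.4180 − 102.5| = 1.08 Hz.

1.08 Hz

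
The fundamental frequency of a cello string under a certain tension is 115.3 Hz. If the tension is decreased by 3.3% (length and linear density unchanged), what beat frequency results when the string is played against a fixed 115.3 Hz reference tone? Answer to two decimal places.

For a string, f ∝ √T, so the new frequency is 115.3·√0.967 = 113.3816 Hz.
f_beat = |113.3816 − 115.3| = 1.92 Hz.

1.92 Hz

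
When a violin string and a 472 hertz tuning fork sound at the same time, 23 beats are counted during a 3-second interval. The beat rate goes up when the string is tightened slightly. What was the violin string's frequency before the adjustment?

479.6667 Hz

Beat frequency = 23/3 = 7.6667 Hz.
|f − 472| = 7.6667, so the violin string was at either 464.3333 Hz or 479.6667 Hz.
Increasing tension raises a string's frequency; the adjustment raises the violin string's frequency.
The beat rate rose, so the adjustment moved the violin string further from 472 Hz — it was already above the reference.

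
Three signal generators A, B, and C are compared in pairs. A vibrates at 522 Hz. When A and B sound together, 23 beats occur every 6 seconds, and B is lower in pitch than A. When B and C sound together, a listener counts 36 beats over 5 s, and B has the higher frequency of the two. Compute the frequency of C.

A–B: Beat frequency = 23/6 = 3.8333 Hz.
B is below A, so f_B = 522 − 3.8333 = 518.1667 Hz.
B–C: Beat frequency = 36/5 = 7.2 Hz.
C is below B, so f_C = 518.1667 − 7.2 = 510.9667 Hz.

510.9667 Hz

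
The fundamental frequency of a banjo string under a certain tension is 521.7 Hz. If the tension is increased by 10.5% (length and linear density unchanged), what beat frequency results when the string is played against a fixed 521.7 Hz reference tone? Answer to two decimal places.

26.71 Hz

For a string, f ∝ √T, so the new frequency is 521.7·√1.105 = 548.4057 Hz.
f_beat = |548.4057 − 521.7| = 26.71 Hz.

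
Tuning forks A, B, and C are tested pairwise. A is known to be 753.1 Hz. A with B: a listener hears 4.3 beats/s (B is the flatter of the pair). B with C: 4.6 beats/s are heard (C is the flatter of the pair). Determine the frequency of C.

744.2 Hz

B is below A, so f_B = 753.1 − 4.3 = 748.8 Hz.
C is below B, so f_C = 748.8 − 4.6 = 744.2 Hz.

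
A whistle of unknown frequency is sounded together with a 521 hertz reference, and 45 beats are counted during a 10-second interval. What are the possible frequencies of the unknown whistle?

516.5 Hz or 525.5 Hz

Beat frequency = 45/10 = 4.5 Hz.
|f − 521| = 4.5, so f = 521 ± 4.5.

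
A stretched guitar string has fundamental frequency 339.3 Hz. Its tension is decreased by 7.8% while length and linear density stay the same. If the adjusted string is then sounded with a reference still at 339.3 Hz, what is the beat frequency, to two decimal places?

13.50 Hz

For a string, f ∝ √T, so the new frequency is 339.3·√0.922 = 325.7987 Hz.
f_beat = |325.7987 − 339.3| = 13.50 Hz.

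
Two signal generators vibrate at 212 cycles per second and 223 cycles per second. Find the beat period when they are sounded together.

0.091 s

f_beat = |212 − 223| = 11 Hz.
Beat period T = 1 / f_beat = 1 / 11 s.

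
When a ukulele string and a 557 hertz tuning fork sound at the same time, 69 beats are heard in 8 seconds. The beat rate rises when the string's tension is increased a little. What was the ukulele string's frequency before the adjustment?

565.625 Hz

Beat frequency = 69/8 = 8.625 Hz.
|f − 557| = 8.625, so the ukulele string was at either 548.375 Hz or 565.625 Hz.
Higher tension means higher frequency; the adjustment raises the ukulele string's frequency.
The beat rate rose, so the adjustment moved the ukulele string further from 557 Hz — it was already above the reference.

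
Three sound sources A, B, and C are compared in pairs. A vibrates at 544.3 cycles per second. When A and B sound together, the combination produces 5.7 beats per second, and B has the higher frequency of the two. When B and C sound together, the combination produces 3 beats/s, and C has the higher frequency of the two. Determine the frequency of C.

B is above A, so f_B = 544.3 + 5.7 = 550 Hz.
C is above B, so f_C = 550 + 3 = 553 Hz.

553 Hz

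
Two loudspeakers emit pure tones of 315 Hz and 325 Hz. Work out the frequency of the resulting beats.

f_beat = |f₁ − f₂|.
|315 − 325| = 10 Hz.

10 Hz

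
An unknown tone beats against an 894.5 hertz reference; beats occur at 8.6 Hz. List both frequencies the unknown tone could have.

885.9 Hz or 903.1 Hz

|f − 894.5| = 8.6, so f = 894.5 ± 8.6.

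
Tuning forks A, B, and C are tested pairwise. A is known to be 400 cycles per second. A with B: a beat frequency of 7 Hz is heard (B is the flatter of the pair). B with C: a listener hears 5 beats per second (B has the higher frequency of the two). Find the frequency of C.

B is below A, so f_B = 400 − 7 = 393 Hz.
C is below B, so f_C = 393 − 5 = 388 Hz.

388 Hz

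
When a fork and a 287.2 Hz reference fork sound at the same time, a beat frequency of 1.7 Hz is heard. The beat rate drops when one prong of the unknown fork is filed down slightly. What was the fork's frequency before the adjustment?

285.5 Hz

|f − 287.2| = 1.7, so the fork was at either 285.5 Hz or 288.9 Hz.
Filing a prong removes mass and raises the fork's frequency; the adjustment raises the fork's frequency.
The beat rate fell, so the adjustment moved the fork toward 287.2 Hz — it must have started below the reference.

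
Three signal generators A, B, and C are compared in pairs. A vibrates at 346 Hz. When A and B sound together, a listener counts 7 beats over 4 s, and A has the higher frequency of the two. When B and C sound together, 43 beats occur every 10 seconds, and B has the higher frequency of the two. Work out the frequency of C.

339.95 Hz

A–B: Beat frequency = 7/4 = 1.75 Hz.
B is below A, so f_B = 346 − 1.75 = 344.25 Hz.
B–C: Beat frequency = 43/10 = 4.3 Hz.
C is below B, so f_C = 344.25 − 4.3 = 339.95 Hz.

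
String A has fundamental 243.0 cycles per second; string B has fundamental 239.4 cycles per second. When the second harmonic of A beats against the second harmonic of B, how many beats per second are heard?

Second harmonic of the first: 2·243.0 = 486.0 Hz.
Second harmonic of the second: 2·239.4 = 478.8 Hz.
f_beat = |486.0 − 478.8| = 7.2 Hz.

7.2 Hz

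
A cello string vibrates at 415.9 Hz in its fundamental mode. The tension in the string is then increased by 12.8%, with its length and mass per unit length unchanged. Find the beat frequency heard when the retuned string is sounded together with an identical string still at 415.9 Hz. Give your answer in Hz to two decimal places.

25.82 Hz

For a string, f ∝ √T, so the new frequency is 415.9·√1.128 = 441.7163 Hz.
f_beat = |441.7163 − 415.9| = 25.82 Hz.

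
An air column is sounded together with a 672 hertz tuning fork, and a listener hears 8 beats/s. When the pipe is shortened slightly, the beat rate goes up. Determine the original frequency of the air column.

|f − 672| = 8, so the air column was at either 664 Hz or 680 Hz.
A shorter pipe has a higher fundamental; the adjustment raises the air column's frequency.
The beat rate rose, so the adjustment moved the air column further from 672 Hz — it was already above the reference.

680 Hz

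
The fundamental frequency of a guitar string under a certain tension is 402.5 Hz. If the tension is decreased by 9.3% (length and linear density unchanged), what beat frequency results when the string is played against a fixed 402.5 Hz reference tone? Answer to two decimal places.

19.17 Hz

For a string, f ∝ √T, so the new frequency is 402.5·√0.907 = 383.3271 Hz.
f_beat = |383.3271 − 402.5| = 19.17 Hz.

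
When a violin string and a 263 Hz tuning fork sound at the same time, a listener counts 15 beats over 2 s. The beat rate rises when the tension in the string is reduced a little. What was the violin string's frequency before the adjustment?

Beat frequency = 15/2 = 7.5 Hz.
|f − 263| = 7.5, so the violin string was at either 255.5 Hz or 270.5 Hz.
Lower tension means lower frequency; the adjustment lowers the violin string's frequency.
The beat rate rose, so the adjustment moved the violin string further from 263 Hz — it was already below the reference.

255.5 Hz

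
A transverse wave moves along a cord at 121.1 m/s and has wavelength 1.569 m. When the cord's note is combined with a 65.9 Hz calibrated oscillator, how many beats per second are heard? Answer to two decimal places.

11.28 Hz

Source frequency f = v/λ = 121.1/1.569 = 77.1829 Hz.
f_beat = |77.1829 − 65.9| = 11.28 Hz.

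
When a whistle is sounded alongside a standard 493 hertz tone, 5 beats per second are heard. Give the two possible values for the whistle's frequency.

|f − 493| = 5, so f = 493 ± 5.

488 Hz or 498 Hz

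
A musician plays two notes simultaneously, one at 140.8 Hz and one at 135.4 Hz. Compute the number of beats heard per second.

5.4 Hz

Beats arise from superposition of two nearby frequencies; the beat rate is |f₁ − f₂|.
|140.8 − 135.4| = 5.4 Hz.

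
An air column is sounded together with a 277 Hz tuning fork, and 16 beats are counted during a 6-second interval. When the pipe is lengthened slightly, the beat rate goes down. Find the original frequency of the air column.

279.6667 Hz

Beat frequency = 16/6 = 2.6667 Hz.
|f − 277| = 2.6667, so the air column was at either 274.3333 Hz or 279.6667 Hz.
A longer pipe has a lower fundamental; the adjustment lowers the air column's frequency.
The beat rate fell, so the adjustment moved the air column toward 277 Hz — it must have started above the reference.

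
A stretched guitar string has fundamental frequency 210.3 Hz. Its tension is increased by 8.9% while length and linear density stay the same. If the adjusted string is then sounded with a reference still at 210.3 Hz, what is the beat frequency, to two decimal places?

9.16 Hz

For a string, f ∝ √T, so the new frequency is 210.3·√1.089 = 219.4589 Hz.
f_beat = |219.4589 − 210.3| = 9.16 Hz.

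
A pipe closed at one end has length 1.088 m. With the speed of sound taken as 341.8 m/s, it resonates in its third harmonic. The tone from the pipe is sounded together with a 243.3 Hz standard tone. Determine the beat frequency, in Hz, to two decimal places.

Closed pipe (odd harmonics): f_n = n·v/(4L) = 3·341.8/(4·1.088) = 235.6158 Hz.
f_beat = |235.6158 − 243.3| = 7.68 Hz.

7.68 Hz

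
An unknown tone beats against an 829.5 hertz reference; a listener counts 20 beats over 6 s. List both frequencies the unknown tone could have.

Beat frequency = 20/6 = 3.3333 Hz.
|f − 829.5| = 3.3333, so f = 829.5 ± 3.3333.

826.1667 Hz or 832.8333 Hz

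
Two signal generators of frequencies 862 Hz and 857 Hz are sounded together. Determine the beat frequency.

Beats arise from superposition of two nearby frequencies; the beat rate is |f₁ − f₂|.
|862 − 857| = 5 Hz.

5 Hz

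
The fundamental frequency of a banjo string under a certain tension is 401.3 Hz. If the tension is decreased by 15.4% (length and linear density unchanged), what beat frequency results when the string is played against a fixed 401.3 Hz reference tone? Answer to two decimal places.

For a string, f ∝ √T, so the new frequency is 401.3·√0.846 = 369.1088 Hz.
f_beat = |369.1088 − 401.3| = 32.19 Hz.

32.19 Hz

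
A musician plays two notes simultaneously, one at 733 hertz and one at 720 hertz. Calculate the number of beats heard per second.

Beats arise from superposition of two nearby frequencies; the beat rate is |f₁ − f₂|.
|733 − 720| = 13 Hz.

13 Hz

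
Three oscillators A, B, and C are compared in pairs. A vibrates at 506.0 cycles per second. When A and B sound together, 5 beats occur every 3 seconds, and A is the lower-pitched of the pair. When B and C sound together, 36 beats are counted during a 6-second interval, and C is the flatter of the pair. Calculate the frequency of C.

501.6667 Hz

A–B: Beat frequency = 5/3 = 1.6667 Hz.
B is above A, so f_B = 506.0 + 1.6667 = 507.6667 Hz.
B–C: Beat frequency = 36/6 = 6 Hz.
C is below B, so f_C = 507.6667 − 6 = 501.6667 Hz.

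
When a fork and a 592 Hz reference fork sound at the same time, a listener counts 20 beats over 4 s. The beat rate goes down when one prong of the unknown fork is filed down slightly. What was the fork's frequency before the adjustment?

587 Hz

Beat frequency = 20/4 = 5 Hz.
|f − 592| = 5, so the fork was at either 587 Hz or 597 Hz.
Filing a prong removes mass and raises the fork's frequency; the adjustment raises the fork's frequency.
The beat rate fell, so the adjustment moved the fork toward 592 Hz — it must have started below the reference.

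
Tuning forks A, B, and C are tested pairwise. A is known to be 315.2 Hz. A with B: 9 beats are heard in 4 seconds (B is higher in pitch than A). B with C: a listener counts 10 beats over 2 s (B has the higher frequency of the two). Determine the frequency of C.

312.45 Hz

A–B: Beat frequency = 9/4 = 2.25 Hz.
B is above A, so f_B = 315.2 + 2.25 = 317.45 Hz.
B–C: Beat frequency = 10/2 = 5 Hz.
C is below B, so f_C = 317.45 − 5 = 312.45 Hz.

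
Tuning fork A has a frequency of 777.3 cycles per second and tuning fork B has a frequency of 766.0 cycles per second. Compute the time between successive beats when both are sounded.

0.088 s

f_beat = |777.3 − 766.0| = 11.3 Hz.
Beat period T = 1 / f_beat = 1 / 11.3 s.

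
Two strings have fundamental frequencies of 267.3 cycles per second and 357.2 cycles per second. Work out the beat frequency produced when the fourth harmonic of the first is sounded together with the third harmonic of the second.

Fourth harmonic of the first: 4·267.3 = 1069.2 Hz.
Third harmonic of the second: 3·357.2 = 1071.6 Hz.
f_beat = |1069.2 − 1071.6| = 2.4 Hz.

2.4 Hz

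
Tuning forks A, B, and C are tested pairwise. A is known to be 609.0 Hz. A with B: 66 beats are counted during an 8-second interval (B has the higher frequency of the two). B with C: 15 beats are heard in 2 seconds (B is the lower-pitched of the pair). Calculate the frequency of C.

A–B: Beat frequency = 66/8 = 8.25 Hz.
B is above A, so f_B = 609.0 + 8.25 = 617.25 Hz.
B–C: Beat frequency = 15/2 = 7.5 Hz.
C is above B, so f_C = 617.25 + 7.5 = 624.75 Hz.

624.75 Hz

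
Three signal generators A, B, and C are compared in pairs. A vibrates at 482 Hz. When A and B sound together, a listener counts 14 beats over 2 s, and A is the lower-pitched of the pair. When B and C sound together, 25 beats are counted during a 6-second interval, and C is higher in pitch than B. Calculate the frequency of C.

493.1667 Hz

A–B: Beat frequency = 14/2 = 7 Hz.
B is above A, so f_B = 482 + 7 = 489 Hz.
B–C: Beat frequency = 25/6 = 4.1667 Hz.
C is above B, so f_C = 489 + 4.1667 = 493.1667 Hz.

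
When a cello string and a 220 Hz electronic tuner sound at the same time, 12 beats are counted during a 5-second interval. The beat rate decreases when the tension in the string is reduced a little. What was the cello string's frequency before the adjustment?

222.4 Hz

Beat frequency = 12/5 = 2.4 Hz.
|f − 220| = 2.4, so the cello string was at either 217.6 Hz or 222.4 Hz.
Lower tension means lower frequency; the adjustment lowers the cello string's frequency.
The beat rate fell, so the adjustment moved the cello string toward 220 Hz — it must have started above the reference.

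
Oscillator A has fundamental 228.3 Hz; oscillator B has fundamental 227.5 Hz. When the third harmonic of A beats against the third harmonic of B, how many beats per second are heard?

2.4 Hz

Third harmonic of the first: 3·228.3 = 684.9 Hz.
Third harmonic of the second: 3·227.5 = 682.5 Hz.
f_beat = |684.9 − 682.5| = 2.4 Hz.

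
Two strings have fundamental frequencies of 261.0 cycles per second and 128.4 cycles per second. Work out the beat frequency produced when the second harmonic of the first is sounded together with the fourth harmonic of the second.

8.4 Hz

Second harmonic of the first: 2·261.0 = 522.0 Hz.
Fourth harmonic of the second: 4·128.4 = 513.6 Hz.
f_beat = |522.0 − 513.6| = 8.4 Hz.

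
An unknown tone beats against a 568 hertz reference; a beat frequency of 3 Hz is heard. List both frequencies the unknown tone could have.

|f − 568| = 3, so f = 568 ± 3.

565 Hz or 571 Hz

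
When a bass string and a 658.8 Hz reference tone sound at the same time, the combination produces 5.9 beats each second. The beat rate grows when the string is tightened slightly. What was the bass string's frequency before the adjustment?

664.7 Hz

|f − 658.8| = 5.9, so the bass string was at either 652.9 Hz or 664.7 Hz.
Increasing tension raises a string's frequency; the adjustment raises the bass string's frequency.
The beat rate rose, so the adjustment moved the bass string further from 658.8 Hz — it was already above the reference.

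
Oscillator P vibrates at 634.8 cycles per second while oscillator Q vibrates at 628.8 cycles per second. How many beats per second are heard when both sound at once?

Beats arise from superposition of two nearby frequencies; the beat rate is |f₁ − f₂|.
|634.8 − 628.8| = 6 Hz.

6 Hz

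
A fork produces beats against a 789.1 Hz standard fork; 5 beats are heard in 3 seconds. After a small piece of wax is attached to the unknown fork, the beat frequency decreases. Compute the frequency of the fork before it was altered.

790.7667 Hz

Beat frequency = 5/3 = 1.6667 Hz.
|f − 789.1| = 1.6667, so the fork was at either 787.4333 Hz or 790.7667 Hz.
Loading a fork with wax lowers its frequency; the adjustment lowers the fork's frequency.
The beat rate fell, so the adjustment moved the fork toward 789.1 Hz — it must have started above the reference.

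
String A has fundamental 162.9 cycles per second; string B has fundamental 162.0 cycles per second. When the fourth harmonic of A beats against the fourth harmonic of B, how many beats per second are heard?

3.6 Hz

Fourth harmonic of the first: 4·162.9 = 651.6 Hz.
Fourth harmonic of the second: 4·162.0 = 648.0 Hz.
f_beat = |651.6 − 648.0| = 3.6 Hz.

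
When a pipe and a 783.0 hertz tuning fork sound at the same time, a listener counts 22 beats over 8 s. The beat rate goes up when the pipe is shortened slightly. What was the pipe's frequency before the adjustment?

785.75 Hz

Beat frequency = 22/8 = 2.75 Hz.
|f − 783.0| = 2.75, so the pipe was at either 780.25 Hz or 785.75 Hz.
A shorter pipe has a higher fundamental; the adjustment raises the pipe's frequency.
The beat rate rose, so the adjustment moved the pipe further from 783.0 Hz — it was already above the reference.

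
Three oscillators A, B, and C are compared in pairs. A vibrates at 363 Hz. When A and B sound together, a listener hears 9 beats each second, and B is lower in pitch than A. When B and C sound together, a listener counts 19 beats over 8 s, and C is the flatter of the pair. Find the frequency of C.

B is below A, so f_B = 363 − 9 = 354 Hz.
B–C: Beat frequency = 19/8 = 2.375 Hz.
C is below B, so f_C = 354 − 2.375 = 351.625 Hz.

351.625 Hz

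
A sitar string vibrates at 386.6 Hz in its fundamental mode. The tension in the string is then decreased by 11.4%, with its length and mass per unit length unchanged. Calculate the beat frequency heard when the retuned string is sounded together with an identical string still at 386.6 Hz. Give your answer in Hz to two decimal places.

22.70 Hz

For a string, f ∝ √T, so the new frequency is 386.6·√0.886 = 363.8972 Hz.
f_beat = |363.8972 − 386.6| = 22.70 Hz.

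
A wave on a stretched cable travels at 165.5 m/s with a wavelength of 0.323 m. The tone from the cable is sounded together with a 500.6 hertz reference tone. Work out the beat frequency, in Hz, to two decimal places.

11.78 Hz

Source frequency f = v/λ = 165.5/0.323 = 512.3839 Hz.
f_beat = |512.3839 − 500.6| = 11.78 Hz.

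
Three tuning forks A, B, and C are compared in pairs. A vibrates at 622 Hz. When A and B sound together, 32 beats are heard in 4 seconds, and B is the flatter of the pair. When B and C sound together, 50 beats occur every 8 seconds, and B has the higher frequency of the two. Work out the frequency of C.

607.75 Hz

A–B: Beat frequency = 32/4 = 8 Hz.
B is below A, so f_B = 622 − 8 = 614 Hz.
B–C: Beat frequency = 50/8 = 6.25 Hz.
C is below B, so f_C = 614 − 6.25 = 607.75 Hz.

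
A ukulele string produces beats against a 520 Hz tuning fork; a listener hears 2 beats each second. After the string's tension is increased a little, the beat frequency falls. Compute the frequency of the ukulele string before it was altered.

|f − 520| = 2, so the ukulele string was at either 518 Hz or 522 Hz.
Higher tension means higher frequency; the adjustment raises the ukulele string's frequency.
The beat rate fell, so the adjustment moved the ukulele string toward 520 Hz — it must have started below the reference.

518 Hz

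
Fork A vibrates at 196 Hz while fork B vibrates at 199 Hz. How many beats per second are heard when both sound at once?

3 Hz

Beats arise from superposition of two nearby frequencies; the beat rate is |f₁ − f₂|.
|196 − 199| = 3 Hz.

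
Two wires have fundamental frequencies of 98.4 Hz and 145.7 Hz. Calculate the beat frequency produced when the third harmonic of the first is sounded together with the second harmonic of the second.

3.8 Hz

Third harmonic of the first: 3·98.4 = 295.2 Hz.
Second harmonic of the second: 2·145.7 = 291.4 Hz.
f_beat = |295.2 − 291.4| = 3.8 Hz.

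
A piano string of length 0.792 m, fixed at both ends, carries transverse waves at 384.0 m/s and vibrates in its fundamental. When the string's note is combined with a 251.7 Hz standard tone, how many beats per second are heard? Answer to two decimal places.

9.28 Hz

For a string fixed at both ends, f_n = n·v/(2L) = 1·384.0/(2·0.792) = 242.4242 Hz.
f_beat = |242.4242 − 251.7| = 9.28 Hz.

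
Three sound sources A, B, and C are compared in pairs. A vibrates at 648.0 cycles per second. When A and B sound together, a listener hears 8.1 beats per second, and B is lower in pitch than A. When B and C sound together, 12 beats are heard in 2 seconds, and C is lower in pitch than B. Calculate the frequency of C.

633.9 Hz

B is below A, so f_B = 648.0 − 8.1 = 639.9 Hz.
B–C: Beat frequency = 12/2 = 6 Hz.
C is below B, so f_C = 639.9 − 6 = 633.9 Hz.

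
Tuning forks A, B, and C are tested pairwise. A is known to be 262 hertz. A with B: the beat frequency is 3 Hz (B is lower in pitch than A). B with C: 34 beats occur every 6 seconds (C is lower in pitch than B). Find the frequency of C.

B is below A, so f_B = 262 − 3 = 259 Hz.
B–C: Beat frequency = 34/6 = 5.6667 Hz.
C is below B, so f_C = 259 − 5.6667 = 253.3333 Hz.

253.3333 Hz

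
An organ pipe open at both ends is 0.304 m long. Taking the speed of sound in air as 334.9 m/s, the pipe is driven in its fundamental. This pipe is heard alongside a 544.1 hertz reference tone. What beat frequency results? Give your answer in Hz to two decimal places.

Open pipe: f_n = n·v/(2L) = 1·334.9/(2·0.304) = 550.8224 Hz.
f_beat = |550.8224 − 544.1| = 6.72 Hz.

6.72 Hz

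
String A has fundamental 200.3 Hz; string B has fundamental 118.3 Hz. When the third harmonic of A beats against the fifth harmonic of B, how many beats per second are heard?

9.4 Hz

Third harmonic of the first: 3·200.3 = 600.9 Hz.
Fifth harmonic of the second: 5·118.3 = 591.5 Hz.
f_beat = |600.9 − 591.5| = 9.4 Hz.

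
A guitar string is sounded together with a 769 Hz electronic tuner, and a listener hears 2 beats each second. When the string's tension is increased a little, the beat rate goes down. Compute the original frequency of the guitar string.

767 Hz

|f − 769| = 2, so the guitar string was at either 767 Hz or 771 Hz.
Higher tension means higher frequency; the adjustment raises the guitar string's frequency.
The beat rate fell, so the adjustment moved the guitar string toward 769 Hz — it must have started below the reference.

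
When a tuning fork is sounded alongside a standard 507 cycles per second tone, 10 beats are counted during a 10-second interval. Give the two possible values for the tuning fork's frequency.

Beat frequency = 10/10 = 1 Hz.
|f − 507| = 1, so f = 507 ± 1.

506 Hz or 508 Hz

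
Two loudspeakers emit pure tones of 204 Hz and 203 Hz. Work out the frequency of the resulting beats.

1 Hz

The beat frequency equals the magnitude of the frequency difference.
|204 − 203| = 1 Hz.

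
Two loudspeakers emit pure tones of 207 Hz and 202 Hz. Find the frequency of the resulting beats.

5 Hz

The beat frequency equals the magnitude of the frequency difference.
|207 − 202| = 5 Hz.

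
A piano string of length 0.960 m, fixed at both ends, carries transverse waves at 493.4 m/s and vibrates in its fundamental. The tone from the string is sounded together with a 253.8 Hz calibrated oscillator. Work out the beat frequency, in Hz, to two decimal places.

3.18 Hz

For a string fixed at both ends, f_n = n·v/(2L) = 1·493.4/(2·0.960) = 256.9792 Hz.
f_beat = |256.9792 − 253.8| = 3.18 Hz.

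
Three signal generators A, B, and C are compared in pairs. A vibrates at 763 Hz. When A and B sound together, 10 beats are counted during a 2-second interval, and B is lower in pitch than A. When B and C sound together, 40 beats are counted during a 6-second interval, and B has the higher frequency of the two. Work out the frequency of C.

A–B: Beat frequency = 10/2 = 5 Hz.
B is below A, so f_B = 763 − 5 = 758 Hz.
B–C: Beat frequency = 40/6 = 6.6667 Hz.
C is below B, so f_C = 758 − 6.6667 = 751.3333 Hz.

751.3333 Hz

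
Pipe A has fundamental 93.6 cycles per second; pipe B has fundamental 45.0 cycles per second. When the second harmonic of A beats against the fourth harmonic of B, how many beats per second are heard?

7.2 Hz

Second harmonic of the first: 2·93.6 = 187.2 Hz.
Fourth harmonic of the second: 4·45.0 = 180.0 Hz.
f_beat = |187.2 − 180.0| = 7.2 Hz.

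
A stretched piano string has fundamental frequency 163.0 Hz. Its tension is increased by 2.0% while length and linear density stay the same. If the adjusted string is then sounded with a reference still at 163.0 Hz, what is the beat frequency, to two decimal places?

1.62 Hz

For a string, f ∝ √T, so the new frequency is 163.0·√1.020 = 164.6219 Hz.
f_beat = |164.6219 − 163.0| = 1.62 Hz.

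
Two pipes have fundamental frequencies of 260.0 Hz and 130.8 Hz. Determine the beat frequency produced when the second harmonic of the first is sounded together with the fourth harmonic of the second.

Second harmonic of the first: 2·260.0 = 520.0 Hz.
Fourth harmonic of the second: 4·130.8 = 523.2 Hz.
f_beat = |520.0 − 523.2| = 3.2 Hz.

3.2 Hz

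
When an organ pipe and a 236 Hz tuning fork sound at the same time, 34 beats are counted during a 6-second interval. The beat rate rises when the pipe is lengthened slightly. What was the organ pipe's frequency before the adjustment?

230.3333 Hz

Beat frequency = 34/6 = 5.6667 Hz.
|f − 236| = 5.6667, so the organ pipe was at either 230.3333 Hz or 241.6667 Hz.
A longer pipe has a lower fundamental; the adjustment lowers the organ pipe's frequency.
The beat rate rose, so the adjustment moved the organ pipe further from 236 Hz — it was already below the reference.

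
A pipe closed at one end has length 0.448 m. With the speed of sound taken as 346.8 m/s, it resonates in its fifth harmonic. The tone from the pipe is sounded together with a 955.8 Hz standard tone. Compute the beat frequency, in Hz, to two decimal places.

Closed pipe (odd harmonics): f_n = n·v/(4L) = 5·346.8/(4·0.448) = 967.6339 Hz.
f_beat = |967.6339 − 955.8| = 11.83 Hz.

11.83 Hz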